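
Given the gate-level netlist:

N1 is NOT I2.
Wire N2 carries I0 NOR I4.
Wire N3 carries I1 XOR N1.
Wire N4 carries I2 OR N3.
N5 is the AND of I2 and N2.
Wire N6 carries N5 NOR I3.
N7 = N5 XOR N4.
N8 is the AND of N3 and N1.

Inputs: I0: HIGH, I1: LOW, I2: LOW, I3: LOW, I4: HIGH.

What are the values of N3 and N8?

N3 = HIGH, N8 = HIGH

N1 = NOT I2 = NOT LOW = HIGH
N3 = I1 XOR N1 = LOW XOR HIGH = HIGH
N8 = N3 AND N1 = HIGH AND HIGH = HIGH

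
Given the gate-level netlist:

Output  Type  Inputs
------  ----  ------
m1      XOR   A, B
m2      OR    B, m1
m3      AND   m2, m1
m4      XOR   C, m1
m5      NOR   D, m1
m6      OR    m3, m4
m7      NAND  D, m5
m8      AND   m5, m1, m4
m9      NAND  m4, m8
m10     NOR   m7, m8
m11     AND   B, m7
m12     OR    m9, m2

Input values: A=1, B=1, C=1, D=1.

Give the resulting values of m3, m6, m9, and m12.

m3 = 0  m6 = 1  m9 = 1  m12 = 1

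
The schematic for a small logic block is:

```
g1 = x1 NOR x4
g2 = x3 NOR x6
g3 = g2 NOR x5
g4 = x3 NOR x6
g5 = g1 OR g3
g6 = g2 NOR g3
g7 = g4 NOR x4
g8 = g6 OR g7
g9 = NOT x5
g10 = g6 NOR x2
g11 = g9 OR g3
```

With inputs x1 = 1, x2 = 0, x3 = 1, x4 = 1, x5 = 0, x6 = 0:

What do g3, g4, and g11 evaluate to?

g3 = 1  g4 = 0  g11 = 1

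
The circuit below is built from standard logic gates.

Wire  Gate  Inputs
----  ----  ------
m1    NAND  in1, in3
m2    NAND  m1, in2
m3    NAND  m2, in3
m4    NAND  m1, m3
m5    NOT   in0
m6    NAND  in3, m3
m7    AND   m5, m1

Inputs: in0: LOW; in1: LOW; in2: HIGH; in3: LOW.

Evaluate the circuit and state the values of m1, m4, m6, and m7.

m1 = HIGH, m4 = LOW, m6 = HIGH, m7 = HIGH

m1 = in1 NAND in3 = LOW NAND LOW = HIGH
m2 = m1 NAND in2 = HIGH NAND HIGH = LOW
m3 = m2 NAND in3 = LOW NAND LOW = HIGH
m4 = m1 NAND m3 = HIGH NAND HIGH = LOW
m5 = NOT in0 = NOT LOW = HIGH
m6 = in3 NAND m3 = LOW NAND HIGH = HIGH
m7 = m5 AND m1 = HIGH AND HIGH = HIGH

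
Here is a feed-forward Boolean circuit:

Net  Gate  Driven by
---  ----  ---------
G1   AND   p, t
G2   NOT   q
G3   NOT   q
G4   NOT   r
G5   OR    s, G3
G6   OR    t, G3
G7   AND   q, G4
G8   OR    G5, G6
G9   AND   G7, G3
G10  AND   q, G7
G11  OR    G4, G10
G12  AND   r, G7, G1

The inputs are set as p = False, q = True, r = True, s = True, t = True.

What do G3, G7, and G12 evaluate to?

G1 = p AND t = False AND True = False
G3 = NOT q = NOT True = False
G4 = NOT r = NOT True = False
G7 = q AND G4 = True AND False = False
G12 = r AND G7 AND G1 = True AND False AND False = False

G3 = False; G7 = False; G12 = False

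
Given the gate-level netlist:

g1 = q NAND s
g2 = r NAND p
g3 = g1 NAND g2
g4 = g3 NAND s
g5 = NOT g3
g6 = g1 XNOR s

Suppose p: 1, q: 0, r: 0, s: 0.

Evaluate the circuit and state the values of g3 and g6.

g3 = 0, g6 = 0

g1 = q NAND s = 0 NAND 0 = 1
g2 = r NAND p = 0 NAND 1 = 1
g3 = g1 NAND g2 = 1 NAND 1 = 0
g6 = g1 XNOR s = 1 XNOR 0 = 0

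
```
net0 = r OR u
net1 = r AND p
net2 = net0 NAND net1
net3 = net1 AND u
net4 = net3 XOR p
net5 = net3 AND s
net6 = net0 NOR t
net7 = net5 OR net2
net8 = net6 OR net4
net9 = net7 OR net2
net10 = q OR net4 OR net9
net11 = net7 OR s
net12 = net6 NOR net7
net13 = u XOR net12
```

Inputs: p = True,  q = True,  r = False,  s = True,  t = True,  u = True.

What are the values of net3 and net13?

net3 = False, net13 = True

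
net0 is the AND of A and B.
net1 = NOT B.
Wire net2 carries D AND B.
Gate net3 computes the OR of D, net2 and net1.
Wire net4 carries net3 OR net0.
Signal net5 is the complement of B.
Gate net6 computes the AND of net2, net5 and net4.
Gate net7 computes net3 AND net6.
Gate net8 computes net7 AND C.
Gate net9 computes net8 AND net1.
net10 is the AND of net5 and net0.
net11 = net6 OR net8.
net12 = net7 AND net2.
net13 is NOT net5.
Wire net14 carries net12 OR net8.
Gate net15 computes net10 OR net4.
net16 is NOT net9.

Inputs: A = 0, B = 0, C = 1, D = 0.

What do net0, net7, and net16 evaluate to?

net0 = 0  net7 = 0  net16 = 1

net0 = A AND B = 0 AND 0 = 0
net1 = NOT B = NOT 0 = 1
net2 = D AND B = 0 AND 0 = 0
net3 = D OR net2 OR net1 = 0 OR 0 OR 1 = 1
net4 = net3 OR net0 = 1 OR 0 = 1
net5 = NOT B = NOT 0 = 1
net6 = net2 AND net5 AND net4 = 0 AND 1 AND 1 = 0
net7 = net3 AND net6 = 1 AND 0 = 0
net8 = net7 AND C = 0 AND 1 = 0
net9 = net8 AND net1 = 0 AND 1 = 0
net16 = NOT net9 = NOT 0 = 1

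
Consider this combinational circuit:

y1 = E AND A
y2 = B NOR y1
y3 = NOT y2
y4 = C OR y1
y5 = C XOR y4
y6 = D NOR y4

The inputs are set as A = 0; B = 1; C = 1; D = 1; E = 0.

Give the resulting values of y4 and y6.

y4 = 1, y6 = 0

y1 = E AND A = 0 AND 0 = 0
y4 = C OR y1 = 1 OR 0 = 1
y6 = D NOR y4 = 1 NOR 1 = 0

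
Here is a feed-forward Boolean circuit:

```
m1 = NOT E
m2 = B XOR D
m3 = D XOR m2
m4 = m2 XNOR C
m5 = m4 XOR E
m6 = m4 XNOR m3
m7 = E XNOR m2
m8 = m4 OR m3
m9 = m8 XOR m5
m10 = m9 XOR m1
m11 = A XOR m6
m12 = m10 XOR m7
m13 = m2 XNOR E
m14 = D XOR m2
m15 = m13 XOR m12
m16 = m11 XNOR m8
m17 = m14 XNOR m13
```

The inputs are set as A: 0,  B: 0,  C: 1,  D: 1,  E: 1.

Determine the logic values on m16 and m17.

m2 = B XOR D = 0 XOR 1 = 1
m3 = D XOR m2 = 1 XOR 1 = 0
m4 = m2 XNOR C = 1 XNOR 1 = 1
m6 = m4 XNOR m3 = 1 XNOR 0 = 0
m8 = m4 OR m3 = 1 OR 0 = 1
m11 = A XOR m6 = 0 XOR 0 = 0
m13 = m2 XNOR E = 1 XNOR 1 = 1
m14 = D XOR m2 = 1 XOR 1 = 0
m16 = m11 XNOR m8 = 0 XNOR 1 = 0
m17 = m14 XNOR m13 = 0 XNOR 1 = 0

m16 = 0  m17 = 0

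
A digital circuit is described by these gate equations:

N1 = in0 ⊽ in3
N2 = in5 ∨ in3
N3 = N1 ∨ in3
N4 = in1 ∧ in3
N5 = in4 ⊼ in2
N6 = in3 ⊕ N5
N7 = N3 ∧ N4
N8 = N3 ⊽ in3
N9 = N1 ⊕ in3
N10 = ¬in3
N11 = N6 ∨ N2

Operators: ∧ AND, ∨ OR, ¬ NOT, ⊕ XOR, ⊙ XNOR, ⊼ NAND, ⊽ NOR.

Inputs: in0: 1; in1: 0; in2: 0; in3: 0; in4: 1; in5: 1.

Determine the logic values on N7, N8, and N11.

N1 = in0 NOR in3 = 1 NOR 0 = 0
N2 = in5 OR in3 = 1 OR 0 = 1
N3 = N1 OR in3 = 0 OR 0 = 0
N4 = in1 AND in3 = 0 AND 0 = 0
N5 = in4 NAND in2 = 1 NAND 0 = 1
N6 = in3 XOR N5 = 0 XOR 1 = 1
N7 = N3 AND N4 = 0 AND 0 = 0
N8 = N3 NOR in3 = 0 NOR 0 = 1
N11 = N6 OR N2 = 1 OR 1 = 1

N7 = 0, N8 = 1, N11 = 1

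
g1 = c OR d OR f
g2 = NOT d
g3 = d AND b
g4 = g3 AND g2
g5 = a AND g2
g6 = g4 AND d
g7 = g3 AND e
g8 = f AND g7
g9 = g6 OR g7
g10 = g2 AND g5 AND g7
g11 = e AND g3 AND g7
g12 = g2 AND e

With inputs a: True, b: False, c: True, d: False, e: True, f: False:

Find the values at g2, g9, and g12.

g2 = True; g9 = False; g12 = True

g2 = NOT d = NOT False = True
g3 = d AND b = False AND False = False
g4 = g3 AND g2 = False AND True = False
g6 = g4 AND d = False AND False = False
g7 = g3 AND e = False AND True = False
g9 = g6 OR g7 = False OR False = False
g12 = g2 AND e = True AND True = True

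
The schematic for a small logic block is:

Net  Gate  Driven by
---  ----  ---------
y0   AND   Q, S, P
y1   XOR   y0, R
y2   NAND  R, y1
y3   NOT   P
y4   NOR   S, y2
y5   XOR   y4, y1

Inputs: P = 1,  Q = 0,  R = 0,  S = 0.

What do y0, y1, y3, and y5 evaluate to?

y0 = 0; y1 = 0; y3 = 0; y5 = 0

y0 = Q AND S AND P = 0 AND 0 AND 1 = 0
y1 = y0 XOR R = 0 XOR 0 = 0
y2 = R NAND y1 = 0 NAND 0 = 1
y3 = NOT P = NOT 1 = 0
y4 = S NOR y2 = 0 NOR 1 = 0
y5 = y4 XOR y1 = 0 XOR 0 = 0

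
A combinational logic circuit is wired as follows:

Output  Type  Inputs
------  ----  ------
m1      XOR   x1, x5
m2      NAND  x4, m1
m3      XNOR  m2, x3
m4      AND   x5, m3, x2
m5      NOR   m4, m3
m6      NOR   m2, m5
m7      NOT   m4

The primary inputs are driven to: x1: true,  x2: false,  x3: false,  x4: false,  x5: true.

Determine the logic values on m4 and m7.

m1 = x1 XOR x5 = true XOR true = false
m2 = x4 NAND m1 = false NAND false = true
m3 = m2 XNOR x3 = true XNOR false = false
m4 = x5 AND m3 AND x2 = true AND false AND false = false
m7 = NOT m4 = NOT false = true

m4 = false, m7 = true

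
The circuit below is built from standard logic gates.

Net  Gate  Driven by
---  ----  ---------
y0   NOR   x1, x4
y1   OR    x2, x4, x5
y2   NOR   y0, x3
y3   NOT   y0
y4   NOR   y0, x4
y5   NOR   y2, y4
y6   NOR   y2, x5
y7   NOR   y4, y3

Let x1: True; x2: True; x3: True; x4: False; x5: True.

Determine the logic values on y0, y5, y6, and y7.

y0 = False, y5 = False, y6 = False, y7 = False

y0 = x1 NOR x4 = True NOR False = False
y2 = y0 NOR x3 = False NOR True = False
y3 = NOT y0 = NOT False = True
y4 = y0 NOR x4 = False NOR False = True
y5 = y2 NOR y4 = False NOR True = False
y6 = y2 NOR x5 = False NOR True = False
y7 = y4 NOR y3 = True NOR True = False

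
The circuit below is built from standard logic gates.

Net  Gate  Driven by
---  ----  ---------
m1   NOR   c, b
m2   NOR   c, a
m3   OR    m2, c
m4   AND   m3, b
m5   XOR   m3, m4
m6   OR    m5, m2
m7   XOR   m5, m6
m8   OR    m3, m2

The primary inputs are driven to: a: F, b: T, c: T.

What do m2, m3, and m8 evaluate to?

m2 = c NOR a = T NOR F = F
m3 = m2 OR c = F OR T = T
m8 = m3 OR m2 = T OR F = T

m2 = F, m3 = T, m8 = T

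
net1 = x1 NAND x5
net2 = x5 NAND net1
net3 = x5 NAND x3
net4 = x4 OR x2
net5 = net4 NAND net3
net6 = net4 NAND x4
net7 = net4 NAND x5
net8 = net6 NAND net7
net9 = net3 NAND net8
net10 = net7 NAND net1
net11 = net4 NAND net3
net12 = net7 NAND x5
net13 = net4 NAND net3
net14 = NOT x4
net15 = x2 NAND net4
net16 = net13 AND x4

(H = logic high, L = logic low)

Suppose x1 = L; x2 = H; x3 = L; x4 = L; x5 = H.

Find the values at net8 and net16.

net3 = x5 NAND x3 = H NAND L = H
net4 = x4 OR x2 = L OR H = H
net6 = net4 NAND x4 = H NAND L = H
net7 = net4 NAND x5 = H NAND H = L
net8 = net6 NAND net7 = H NAND L = H
net13 = net4 NAND net3 = H NAND H = L
net16 = net13 AND x4 = L AND L = L

net8 = H; net16 = L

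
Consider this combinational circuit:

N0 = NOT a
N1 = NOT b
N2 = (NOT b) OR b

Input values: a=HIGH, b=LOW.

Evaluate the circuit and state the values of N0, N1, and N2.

N0 = LOW, N1 = HIGH, N2 = HIGH

N0 = NOT HIGH = LOW
N1 = NOT LOW = HIGH
N2 = (NOT LOW) OR LOW = HIGH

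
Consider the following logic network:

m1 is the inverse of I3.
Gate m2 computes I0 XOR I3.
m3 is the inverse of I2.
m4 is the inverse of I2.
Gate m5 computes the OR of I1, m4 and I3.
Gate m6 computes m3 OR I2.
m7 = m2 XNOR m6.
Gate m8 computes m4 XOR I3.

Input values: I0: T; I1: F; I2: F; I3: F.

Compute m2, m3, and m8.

m2 = T  m3 = T  m8 = T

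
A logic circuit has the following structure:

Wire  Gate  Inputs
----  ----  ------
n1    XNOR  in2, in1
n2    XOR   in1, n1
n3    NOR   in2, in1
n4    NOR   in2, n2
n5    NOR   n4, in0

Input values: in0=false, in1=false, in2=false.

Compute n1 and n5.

n1 = true  n5 = true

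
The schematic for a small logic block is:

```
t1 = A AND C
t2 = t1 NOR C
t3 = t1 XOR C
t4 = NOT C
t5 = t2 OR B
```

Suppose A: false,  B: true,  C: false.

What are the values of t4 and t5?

t1 = A AND C = false AND false = false
t2 = t1 NOR C = false NOR false = true
t4 = NOT C = NOT false = true
t5 = t2 OR B = true OR true = true

t4 = true, t5 = true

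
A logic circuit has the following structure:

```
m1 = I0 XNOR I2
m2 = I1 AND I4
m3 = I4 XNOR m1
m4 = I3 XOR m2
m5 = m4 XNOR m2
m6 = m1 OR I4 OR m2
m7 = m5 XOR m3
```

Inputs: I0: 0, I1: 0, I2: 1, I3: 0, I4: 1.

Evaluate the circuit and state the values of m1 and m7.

m1 = I0 XNOR I2 = 0 XNOR 1 = 0
m2 = I1 AND I4 = 0 AND 1 = 0
m3 = I4 XNOR m1 = 1 XNOR 0 = 0
m4 = I3 XOR m2 = 0 XOR 0 = 0
m5 = m4 XNOR m2 = 0 XNOR 0 = 1
m7 = m5 XOR m3 = 1 XOR 0 = 1

m1 = 0; m7 = 1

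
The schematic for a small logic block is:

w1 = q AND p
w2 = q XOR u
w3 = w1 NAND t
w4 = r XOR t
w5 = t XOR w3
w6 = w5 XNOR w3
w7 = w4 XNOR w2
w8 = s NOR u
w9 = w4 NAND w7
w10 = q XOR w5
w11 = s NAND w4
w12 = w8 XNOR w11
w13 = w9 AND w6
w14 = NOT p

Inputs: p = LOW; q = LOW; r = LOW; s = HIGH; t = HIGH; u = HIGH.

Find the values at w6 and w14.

w1 = q AND p = LOW AND LOW = LOW
w3 = w1 NAND t = LOW NAND HIGH = HIGH
w5 = t XOR w3 = HIGH XOR HIGH = LOW
w6 = w5 XNOR w3 = LOW XNOR HIGH = LOW
w14 = NOT p = NOT LOW = HIGH

w6 = LOW, w14 = HIGH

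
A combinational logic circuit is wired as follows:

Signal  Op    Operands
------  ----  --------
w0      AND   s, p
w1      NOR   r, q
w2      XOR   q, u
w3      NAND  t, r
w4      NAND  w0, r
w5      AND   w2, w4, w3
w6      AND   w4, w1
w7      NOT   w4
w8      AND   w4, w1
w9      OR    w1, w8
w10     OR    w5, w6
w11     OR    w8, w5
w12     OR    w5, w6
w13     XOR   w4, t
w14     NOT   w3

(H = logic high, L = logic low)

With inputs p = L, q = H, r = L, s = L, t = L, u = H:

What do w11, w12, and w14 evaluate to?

w11 = L; w12 = L; w14 = L

w0 = s AND p = L AND L = L
w1 = r NOR q = L NOR H = L
w2 = q XOR u = H XOR H = L
w3 = t NAND r = L NAND L = H
w4 = w0 NAND r = L NAND L = H
w5 = w2 AND w4 AND w3 = L AND H AND H = L
w6 = w4 AND w1 = H AND L = L
w8 = w4 AND w1 = H AND L = L
w11 = w8 OR w5 = L OR L = L
w12 = w5 OR w6 = L OR L = L
w14 = NOT w3 = NOT H = L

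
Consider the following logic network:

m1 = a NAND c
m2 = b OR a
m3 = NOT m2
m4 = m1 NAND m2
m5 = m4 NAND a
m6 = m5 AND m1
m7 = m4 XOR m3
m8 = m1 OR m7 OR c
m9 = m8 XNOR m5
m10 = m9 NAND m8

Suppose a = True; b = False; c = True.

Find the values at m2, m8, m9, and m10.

m1 = a NAND c = True NAND True = False
m2 = b OR a = False OR True = True
m3 = NOT m2 = NOT True = False
m4 = m1 NAND m2 = False NAND True = True
m5 = m4 NAND a = True NAND True = False
m7 = m4 XOR m3 = True XOR False = True
m8 = m1 OR m7 OR c = False OR True OR True = True
m9 = m8 XNOR m5 = True XNOR False = False
m10 = m9 NAND m8 = False NAND True = True

m2 = True, m8 = True, m9 = False, m10 = True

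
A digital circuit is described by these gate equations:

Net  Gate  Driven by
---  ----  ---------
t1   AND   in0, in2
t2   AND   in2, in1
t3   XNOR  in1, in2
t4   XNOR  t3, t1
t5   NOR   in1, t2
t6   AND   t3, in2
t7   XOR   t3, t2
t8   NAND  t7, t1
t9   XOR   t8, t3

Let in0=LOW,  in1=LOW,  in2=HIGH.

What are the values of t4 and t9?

t1 = in0 AND in2 = LOW AND HIGH = LOW
t2 = in2 AND in1 = HIGH AND LOW = LOW
t3 = in1 XNOR in2 = LOW XNOR HIGH = LOW
t4 = t3 XNOR t1 = LOW XNOR LOW = HIGH
t7 = t3 XOR t2 = LOW XOR LOW = LOW
t8 = t7 NAND t1 = LOW NAND LOW = HIGH
t9 = t8 XOR t3 = HIGH XOR LOW = HIGH

t4 = HIGH, t9 = HIGH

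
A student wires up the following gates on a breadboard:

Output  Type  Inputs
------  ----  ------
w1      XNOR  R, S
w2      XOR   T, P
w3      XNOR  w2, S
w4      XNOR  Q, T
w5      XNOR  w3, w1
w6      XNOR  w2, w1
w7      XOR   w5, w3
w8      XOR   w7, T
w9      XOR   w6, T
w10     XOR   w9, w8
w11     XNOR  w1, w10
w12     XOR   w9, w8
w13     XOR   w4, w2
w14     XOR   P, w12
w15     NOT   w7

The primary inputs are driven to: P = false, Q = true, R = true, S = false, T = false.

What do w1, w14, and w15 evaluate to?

w1 = false  w14 = false  w15 = false

w1 = R XNOR S = true XNOR false = false
w2 = T XOR P = false XOR false = false
w3 = w2 XNOR S = false XNOR false = true
w5 = w3 XNOR w1 = true XNOR false = false
w6 = w2 XNOR w1 = false XNOR false = true
w7 = w5 XOR w3 = false XOR true = true
w8 = w7 XOR T = true XOR false = true
w9 = w6 XOR T = true XOR false = true
w12 = w9 XOR w8 = true XOR true = false
w14 = P XOR w12 = false XOR false = false
w15 = NOT w7 = NOT true = false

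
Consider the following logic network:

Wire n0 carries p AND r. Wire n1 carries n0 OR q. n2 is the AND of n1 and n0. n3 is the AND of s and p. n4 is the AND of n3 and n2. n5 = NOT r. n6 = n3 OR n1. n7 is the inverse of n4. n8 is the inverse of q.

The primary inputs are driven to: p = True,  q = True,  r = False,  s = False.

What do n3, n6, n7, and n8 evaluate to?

n0 = p AND r = True AND False = False
n1 = n0 OR q = False OR True = True
n2 = n1 AND n0 = True AND False = False
n3 = s AND p = False AND True = False
n4 = n3 AND n2 = False AND False = False
n6 = n3 OR n1 = False OR True = True
n7 = NOT n4 = NOT False = True
n8 = NOT q = NOT True = False

n3 = False; n6 = True; n7 = True; n8 = False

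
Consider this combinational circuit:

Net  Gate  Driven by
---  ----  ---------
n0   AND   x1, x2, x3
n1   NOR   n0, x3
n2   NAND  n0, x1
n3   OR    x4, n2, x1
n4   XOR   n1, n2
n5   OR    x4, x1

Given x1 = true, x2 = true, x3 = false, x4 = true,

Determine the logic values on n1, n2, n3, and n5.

n1 = true; n2 = true; n3 = true; n5 = true

n0 = x1 AND x2 AND x3 = true AND true AND false = false
n1 = n0 NOR x3 = false NOR false = true
n2 = n0 NAND x1 = false NAND true = true
n3 = x4 OR n2 OR x1 = true OR true OR true = true
n5 = x4 OR x1 = true OR true = true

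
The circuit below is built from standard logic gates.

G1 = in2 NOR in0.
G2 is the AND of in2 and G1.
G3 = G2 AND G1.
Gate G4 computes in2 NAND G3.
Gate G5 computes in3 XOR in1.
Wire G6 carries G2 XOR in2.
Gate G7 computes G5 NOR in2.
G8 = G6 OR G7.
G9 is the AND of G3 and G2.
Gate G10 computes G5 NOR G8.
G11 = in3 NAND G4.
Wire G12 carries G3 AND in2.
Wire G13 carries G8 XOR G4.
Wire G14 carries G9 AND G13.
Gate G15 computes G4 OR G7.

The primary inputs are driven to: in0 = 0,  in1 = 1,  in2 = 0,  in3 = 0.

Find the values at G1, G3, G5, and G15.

G1 = 1, G3 = 0, G5 = 1, G15 = 1

G1 = in2 NOR in0 = 0 NOR 0 = 1
G2 = in2 AND G1 = 0 AND 1 = 0
G3 = G2 AND G1 = 0 AND 1 = 0
G4 = in2 NAND G3 = 0 NAND 0 = 1
G5 = in3 XOR in1 = 0 XOR 1 = 1
G7 = G5 NOR in2 = 1 NOR 0 = 0
G15 = G4 OR G7 = 1 OR 0 = 1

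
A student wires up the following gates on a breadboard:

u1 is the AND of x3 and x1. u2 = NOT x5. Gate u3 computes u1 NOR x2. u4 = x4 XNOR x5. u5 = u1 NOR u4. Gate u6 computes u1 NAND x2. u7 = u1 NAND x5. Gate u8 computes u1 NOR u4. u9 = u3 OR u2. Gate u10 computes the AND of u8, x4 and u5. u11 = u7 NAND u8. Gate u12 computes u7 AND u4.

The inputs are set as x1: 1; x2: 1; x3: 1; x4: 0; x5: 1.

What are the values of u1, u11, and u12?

u1 = x3 AND x1 = 1 AND 1 = 1
u4 = x4 XNOR x5 = 0 XNOR 1 = 0
u7 = u1 NAND x5 = 1 NAND 1 = 0
u8 = u1 NOR u4 = 1 NOR 0 = 0
u11 = u7 NAND u8 = 0 NAND 0 = 1
u12 = u7 AND u4 = 0 AND 0 = 0

u1 = 1; u11 = 1; u12 = 0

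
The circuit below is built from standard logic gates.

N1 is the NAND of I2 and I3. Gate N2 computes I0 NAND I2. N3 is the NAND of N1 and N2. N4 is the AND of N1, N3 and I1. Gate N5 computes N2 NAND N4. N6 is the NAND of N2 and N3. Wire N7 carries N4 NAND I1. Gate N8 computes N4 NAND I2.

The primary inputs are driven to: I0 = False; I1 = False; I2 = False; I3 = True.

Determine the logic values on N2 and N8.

N2 = True, N8 = True

N1 = I2 NAND I3 = False NAND True = True
N2 = I0 NAND I2 = False NAND False = True
N3 = N1 NAND N2 = True NAND True = False
N4 = N1 AND N3 AND I1 = True AND False AND False = False
N8 = N4 NAND I2 = False NAND False = True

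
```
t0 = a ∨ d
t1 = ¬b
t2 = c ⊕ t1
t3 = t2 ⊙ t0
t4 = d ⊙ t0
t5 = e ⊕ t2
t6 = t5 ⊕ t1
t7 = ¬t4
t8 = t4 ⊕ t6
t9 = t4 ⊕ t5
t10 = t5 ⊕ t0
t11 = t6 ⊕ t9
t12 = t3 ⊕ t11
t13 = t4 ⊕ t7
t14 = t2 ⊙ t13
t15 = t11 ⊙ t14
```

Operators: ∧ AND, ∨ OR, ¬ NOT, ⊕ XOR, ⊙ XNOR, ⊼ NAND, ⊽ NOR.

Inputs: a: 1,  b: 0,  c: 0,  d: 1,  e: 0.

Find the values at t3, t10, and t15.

t3 = 1, t10 = 0, t15 = 0

t0 = a OR d = 1 OR 1 = 1
t1 = NOT b = NOT 0 = 1
t2 = c XOR t1 = 0 XOR 1 = 1
t3 = t2 XNOR t0 = 1 XNOR 1 = 1
t4 = d XNOR t0 = 1 XNOR 1 = 1
t5 = e XOR t2 = 0 XOR 1 = 1
t6 = t5 XOR t1 = 1 XOR 1 = 0
t7 = NOT t4 = NOT 1 = 0
t9 = t4 XOR t5 = 1 XOR 1 = 0
t10 = t5 XOR t0 = 1 XOR 1 = 0
t11 = t6 XOR t9 = 0 XOR 0 = 0
t13 = t4 XOR t7 = 1 XOR 0 = 1
t14 = t2 XNOR t13 = 1 XNOR 1 = 1
t15 = t11 XNOR t14 = 0 XNOR 1 = 0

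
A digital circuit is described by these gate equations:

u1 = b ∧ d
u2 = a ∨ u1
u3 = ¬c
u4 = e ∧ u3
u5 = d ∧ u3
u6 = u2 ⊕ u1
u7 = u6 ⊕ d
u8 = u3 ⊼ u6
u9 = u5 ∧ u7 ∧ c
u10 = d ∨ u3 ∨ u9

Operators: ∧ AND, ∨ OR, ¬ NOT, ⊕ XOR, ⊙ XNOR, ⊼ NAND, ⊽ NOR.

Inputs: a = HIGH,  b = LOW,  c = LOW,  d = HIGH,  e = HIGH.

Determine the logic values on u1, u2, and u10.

u1 = b AND d = LOW AND HIGH = LOW
u2 = a OR u1 = HIGH OR LOW = HIGH
u3 = NOT c = NOT LOW = HIGH
u5 = d AND u3 = HIGH AND HIGH = HIGH
u6 = u2 XOR u1 = HIGH XOR LOW = HIGH
u7 = u6 XOR d = HIGH XOR HIGH = LOW
u9 = u5 AND u7 AND c = HIGH AND LOW AND LOW = LOW
u10 = d OR u3 OR u9 = HIGH OR HIGH OR LOW = HIGH

u1 = LOW  u2 = HIGH  u10 = HIGH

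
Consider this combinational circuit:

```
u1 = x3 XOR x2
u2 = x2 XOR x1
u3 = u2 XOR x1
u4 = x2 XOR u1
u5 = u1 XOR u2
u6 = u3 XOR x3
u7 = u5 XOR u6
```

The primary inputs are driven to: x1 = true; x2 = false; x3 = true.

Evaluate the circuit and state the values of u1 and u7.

u1 = x3 XOR x2 = true XOR false = true
u2 = x2 XOR x1 = false XOR true = true
u3 = u2 XOR x1 = true XOR true = false
u5 = u1 XOR u2 = true XOR true = false
u6 = u3 XOR x3 = false XOR true = true
u7 = u5 XOR u6 = false XOR true = true

u1 = true; u7 = true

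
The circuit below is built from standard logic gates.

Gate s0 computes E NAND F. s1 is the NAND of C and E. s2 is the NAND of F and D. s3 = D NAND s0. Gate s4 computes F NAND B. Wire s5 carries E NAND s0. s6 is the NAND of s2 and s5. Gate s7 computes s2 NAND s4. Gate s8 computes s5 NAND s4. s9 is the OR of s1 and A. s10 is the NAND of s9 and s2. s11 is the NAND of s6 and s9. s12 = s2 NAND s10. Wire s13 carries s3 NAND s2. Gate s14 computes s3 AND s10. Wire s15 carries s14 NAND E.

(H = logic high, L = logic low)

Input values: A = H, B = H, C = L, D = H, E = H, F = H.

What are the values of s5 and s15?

s5 = H  s15 = L

s0 = E NAND F = H NAND H = L
s1 = C NAND E = L NAND H = H
s2 = F NAND D = H NAND H = L
s3 = D NAND s0 = H NAND L = H
s5 = E NAND s0 = H NAND L = H
s9 = s1 OR A = H OR H = H
s10 = s9 NAND s2 = H NAND L = H
s14 = s3 AND s10 = H AND H = H
s15 = s14 NAND E = H NAND H = L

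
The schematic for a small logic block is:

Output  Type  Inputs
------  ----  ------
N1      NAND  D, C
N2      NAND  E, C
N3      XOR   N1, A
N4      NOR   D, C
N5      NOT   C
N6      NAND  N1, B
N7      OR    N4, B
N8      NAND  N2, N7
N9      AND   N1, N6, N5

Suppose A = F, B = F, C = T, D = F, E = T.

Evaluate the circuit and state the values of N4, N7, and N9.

N4 = F, N7 = F, N9 = F

N1 = D NAND C = F NAND T = T
N4 = D NOR C = F NOR T = F
N5 = NOT C = NOT T = F
N6 = N1 NAND B = T NAND F = T
N7 = N4 OR B = F OR F = F
N9 = N1 AND N6 AND N5 = T AND T AND F = F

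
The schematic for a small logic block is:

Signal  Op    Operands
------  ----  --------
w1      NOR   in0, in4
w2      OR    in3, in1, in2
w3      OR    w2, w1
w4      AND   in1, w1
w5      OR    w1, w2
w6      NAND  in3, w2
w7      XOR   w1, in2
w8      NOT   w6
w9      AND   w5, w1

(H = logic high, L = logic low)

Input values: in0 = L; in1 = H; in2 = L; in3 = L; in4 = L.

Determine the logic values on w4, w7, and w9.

w4 = H, w7 = H, w9 = H

w1 = in0 NOR in4 = L NOR L = H
w2 = in3 OR in1 OR in2 = L OR H OR L = H
w4 = in1 AND w1 = H AND H = H
w5 = w1 OR w2 = H OR H = H
w7 = w1 XOR in2 = H XOR L = H
w9 = w5 AND w1 = H AND H = H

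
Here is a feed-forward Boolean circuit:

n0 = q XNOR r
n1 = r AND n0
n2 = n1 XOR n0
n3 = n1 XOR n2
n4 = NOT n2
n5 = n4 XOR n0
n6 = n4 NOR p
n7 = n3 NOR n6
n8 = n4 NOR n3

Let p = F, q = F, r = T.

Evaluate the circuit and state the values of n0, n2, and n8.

n0 = F; n2 = F; n8 = F

n0 = q XNOR r = F XNOR T = F
n1 = r AND n0 = T AND F = F
n2 = n1 XOR n0 = F XOR F = F
n3 = n1 XOR n2 = F XOR F = F
n4 = NOT n2 = NOT F = T
n8 = n4 NOR n3 = T NOR F = F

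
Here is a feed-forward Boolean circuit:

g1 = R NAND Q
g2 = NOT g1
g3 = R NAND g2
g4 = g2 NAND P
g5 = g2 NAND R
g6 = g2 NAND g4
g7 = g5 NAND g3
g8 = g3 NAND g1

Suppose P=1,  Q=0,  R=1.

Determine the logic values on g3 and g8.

g1 = R NAND Q = 1 NAND 0 = 1
g2 = NOT g1 = NOT 1 = 0
g3 = R NAND g2 = 1 NAND 0 = 1
g8 = g3 NAND g1 = 1 NAND 1 = 0

g3 = 1  g8 = 0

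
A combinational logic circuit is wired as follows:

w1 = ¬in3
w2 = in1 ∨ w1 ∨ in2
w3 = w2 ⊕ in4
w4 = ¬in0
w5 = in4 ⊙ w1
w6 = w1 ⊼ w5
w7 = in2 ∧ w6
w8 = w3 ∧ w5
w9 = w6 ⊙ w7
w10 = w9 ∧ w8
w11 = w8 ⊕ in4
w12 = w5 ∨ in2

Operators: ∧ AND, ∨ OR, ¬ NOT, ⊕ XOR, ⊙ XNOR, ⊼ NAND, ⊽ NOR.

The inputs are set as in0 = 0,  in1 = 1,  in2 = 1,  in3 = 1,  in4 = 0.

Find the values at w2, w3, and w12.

w2 = 1; w3 = 1; w12 = 1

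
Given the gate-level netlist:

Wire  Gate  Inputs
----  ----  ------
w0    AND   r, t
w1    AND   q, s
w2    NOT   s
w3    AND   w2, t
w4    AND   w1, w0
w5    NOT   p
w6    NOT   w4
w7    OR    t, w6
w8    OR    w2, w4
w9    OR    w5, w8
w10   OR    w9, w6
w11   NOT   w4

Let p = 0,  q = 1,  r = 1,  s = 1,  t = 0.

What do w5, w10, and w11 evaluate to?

w5 = 1; w10 = 1; w11 = 1

w0 = r AND t = 1 AND 0 = 0
w1 = q AND s = 1 AND 1 = 1
w2 = NOT s = NOT 1 = 0
w4 = w1 AND w0 = 1 AND 0 = 0
w5 = NOT p = NOT 0 = 1
w6 = NOT w4 = NOT 0 = 1
w8 = w2 OR w4 = 0 OR 0 = 0
w9 = w5 OR w8 = 1 OR 0 = 1
w10 = w9 OR w6 = 1 OR 1 = 1
w11 = NOT w4 = NOT 0 = 1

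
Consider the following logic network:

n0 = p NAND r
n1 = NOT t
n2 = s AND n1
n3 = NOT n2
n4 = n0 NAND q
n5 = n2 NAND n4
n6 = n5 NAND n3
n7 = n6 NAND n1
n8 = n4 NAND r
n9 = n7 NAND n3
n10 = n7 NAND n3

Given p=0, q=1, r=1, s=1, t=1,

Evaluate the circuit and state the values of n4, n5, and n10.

n4 = 0, n5 = 1, n10 = 0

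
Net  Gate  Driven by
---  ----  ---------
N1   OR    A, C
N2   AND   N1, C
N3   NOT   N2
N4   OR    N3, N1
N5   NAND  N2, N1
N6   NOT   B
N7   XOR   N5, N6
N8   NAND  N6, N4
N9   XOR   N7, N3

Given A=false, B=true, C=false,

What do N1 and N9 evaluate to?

N1 = false, N9 = false

N1 = A OR C = false OR false = false
N2 = N1 AND C = false AND false = false
N3 = NOT N2 = NOT false = true
N5 = N2 NAND N1 = false NAND false = true
N6 = NOT B = NOT true = false
N7 = N5 XOR N6 = true XOR false = true
N9 = N7 XOR N3 = true XOR true = false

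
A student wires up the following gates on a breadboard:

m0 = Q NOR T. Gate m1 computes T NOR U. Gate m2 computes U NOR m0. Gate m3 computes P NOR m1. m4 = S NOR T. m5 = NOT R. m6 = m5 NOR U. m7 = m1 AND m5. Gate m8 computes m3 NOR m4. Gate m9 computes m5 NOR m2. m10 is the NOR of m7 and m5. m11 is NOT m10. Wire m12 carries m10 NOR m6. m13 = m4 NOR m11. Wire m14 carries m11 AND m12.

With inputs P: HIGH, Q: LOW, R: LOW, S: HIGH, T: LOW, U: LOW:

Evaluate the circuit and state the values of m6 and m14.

m1 = T NOR U = LOW NOR LOW = HIGH
m5 = NOT R = NOT LOW = HIGH
m6 = m5 NOR U = HIGH NOR LOW = LOW
m7 = m1 AND m5 = HIGH AND HIGH = HIGH
m10 = m7 NOR m5 = HIGH NOR HIGH = LOW
m11 = NOT m10 = NOT LOW = HIGH
m12 = m10 NOR m6 = LOW NOR LOW = HIGH
m14 = m11 AND m12 = HIGH AND HIGH = HIGH

m6 = LOW; m14 = HIGH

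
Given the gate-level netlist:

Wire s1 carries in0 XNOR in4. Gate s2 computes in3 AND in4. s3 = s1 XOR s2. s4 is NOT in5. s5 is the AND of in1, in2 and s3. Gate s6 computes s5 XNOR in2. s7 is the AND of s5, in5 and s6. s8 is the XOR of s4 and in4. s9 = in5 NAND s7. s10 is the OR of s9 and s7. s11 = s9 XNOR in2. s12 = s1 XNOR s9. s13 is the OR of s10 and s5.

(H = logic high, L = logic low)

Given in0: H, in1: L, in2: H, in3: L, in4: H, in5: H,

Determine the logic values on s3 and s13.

s3 = H, s13 = H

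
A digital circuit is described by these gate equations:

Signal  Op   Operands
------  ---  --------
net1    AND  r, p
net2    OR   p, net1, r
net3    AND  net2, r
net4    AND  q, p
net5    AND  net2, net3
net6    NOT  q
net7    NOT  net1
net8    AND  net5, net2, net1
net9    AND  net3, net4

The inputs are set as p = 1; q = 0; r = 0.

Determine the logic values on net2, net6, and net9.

net2 = 1; net6 = 1; net9 = 0

net1 = r AND p = 0 AND 1 = 0
net2 = p OR net1 OR r = 1 OR 0 OR 0 = 1
net3 = net2 AND r = 1 AND 0 = 0
net4 = q AND p = 0 AND 1 = 0
net6 = NOT q = NOT 0 = 1
net9 = net3 AND net4 = 0 AND 0 = 0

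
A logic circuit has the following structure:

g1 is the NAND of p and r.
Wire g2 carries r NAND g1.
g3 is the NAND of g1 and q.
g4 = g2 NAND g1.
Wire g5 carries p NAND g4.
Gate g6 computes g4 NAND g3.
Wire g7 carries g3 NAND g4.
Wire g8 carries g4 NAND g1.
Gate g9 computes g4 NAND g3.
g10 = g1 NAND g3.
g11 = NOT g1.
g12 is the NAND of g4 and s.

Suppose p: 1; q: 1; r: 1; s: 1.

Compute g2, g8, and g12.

g2 = 1, g8 = 1, g12 = 0

g1 = p NAND r = 1 NAND 1 = 0
g2 = r NAND g1 = 1 NAND 0 = 1
g4 = g2 NAND g1 = 1 NAND 0 = 1
g8 = g4 NAND g1 = 1 NAND 0 = 1
g12 = g4 NAND s = 1 NAND 1 = 0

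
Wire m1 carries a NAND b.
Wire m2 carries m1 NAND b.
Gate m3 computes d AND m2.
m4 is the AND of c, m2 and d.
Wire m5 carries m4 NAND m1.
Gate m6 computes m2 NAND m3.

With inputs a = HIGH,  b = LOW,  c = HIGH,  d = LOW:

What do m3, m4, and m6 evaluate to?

m3 = LOW; m4 = LOW; m6 = HIGH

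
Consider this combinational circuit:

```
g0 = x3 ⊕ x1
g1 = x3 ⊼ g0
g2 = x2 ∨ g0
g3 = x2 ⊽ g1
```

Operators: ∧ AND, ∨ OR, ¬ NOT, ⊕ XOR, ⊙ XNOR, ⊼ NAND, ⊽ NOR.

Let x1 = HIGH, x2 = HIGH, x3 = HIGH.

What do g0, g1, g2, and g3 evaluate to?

g0 = x3 XOR x1 = HIGH XOR HIGH = LOW
g1 = x3 NAND g0 = HIGH NAND LOW = HIGH
g2 = x2 OR g0 = HIGH OR LOW = HIGH
g3 = x2 NOR g1 = HIGH NOR HIGH = LOW

g0 = LOW, g1 = HIGH, g2 = HIGH, g3 = LOW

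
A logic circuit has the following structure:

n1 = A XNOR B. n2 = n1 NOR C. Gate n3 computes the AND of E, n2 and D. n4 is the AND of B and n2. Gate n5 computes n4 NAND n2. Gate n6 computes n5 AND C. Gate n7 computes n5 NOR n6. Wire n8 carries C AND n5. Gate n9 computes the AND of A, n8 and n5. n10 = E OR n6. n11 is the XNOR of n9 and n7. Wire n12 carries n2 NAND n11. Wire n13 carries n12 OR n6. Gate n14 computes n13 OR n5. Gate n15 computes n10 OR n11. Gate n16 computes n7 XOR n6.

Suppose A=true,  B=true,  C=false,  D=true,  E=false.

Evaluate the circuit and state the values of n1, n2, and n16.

n1 = A XNOR B = true XNOR true = true
n2 = n1 NOR C = true NOR false = false
n4 = B AND n2 = true AND false = false
n5 = n4 NAND n2 = false NAND false = true
n6 = n5 AND C = true AND false = false
n7 = n5 NOR n6 = true NOR false = false
n16 = n7 XOR n6 = false XOR false = false

n1 = true, n2 = false, n16 = false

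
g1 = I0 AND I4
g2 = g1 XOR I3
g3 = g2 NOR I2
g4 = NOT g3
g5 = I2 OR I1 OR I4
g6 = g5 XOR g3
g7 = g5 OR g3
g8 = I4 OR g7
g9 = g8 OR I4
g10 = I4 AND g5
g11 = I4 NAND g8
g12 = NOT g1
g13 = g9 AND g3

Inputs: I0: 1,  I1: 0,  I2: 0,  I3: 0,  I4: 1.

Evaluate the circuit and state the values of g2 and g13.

g2 = 1  g13 = 0

g1 = I0 AND I4 = 1 AND 1 = 1
g2 = g1 XOR I3 = 1 XOR 0 = 1
g3 = g2 NOR I2 = 1 NOR 0 = 0
g5 = I2 OR I1 OR I4 = 0 OR 0 OR 1 = 1
g7 = g5 OR g3 = 1 OR 0 = 1
g8 = I4 OR g7 = 1 OR 1 = 1
g9 = g8 OR I4 = 1 OR 1 = 1
g13 = g9 AND g3 = 1 AND 0 = 0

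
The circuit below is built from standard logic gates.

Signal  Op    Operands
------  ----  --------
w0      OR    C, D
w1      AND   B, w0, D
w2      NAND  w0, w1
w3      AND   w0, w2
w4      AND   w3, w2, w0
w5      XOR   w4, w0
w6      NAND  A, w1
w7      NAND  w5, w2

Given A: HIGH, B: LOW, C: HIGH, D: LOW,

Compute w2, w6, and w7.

w2 = HIGH; w6 = HIGH; w7 = HIGH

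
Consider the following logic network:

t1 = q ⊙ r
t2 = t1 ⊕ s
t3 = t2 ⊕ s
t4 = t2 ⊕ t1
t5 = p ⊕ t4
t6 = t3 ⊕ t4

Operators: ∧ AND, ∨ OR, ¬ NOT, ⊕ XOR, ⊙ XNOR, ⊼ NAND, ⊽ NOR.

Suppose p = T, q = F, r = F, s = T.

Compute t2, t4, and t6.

t1 = q XNOR r = F XNOR F = T
t2 = t1 XOR s = T XOR T = F
t3 = t2 XOR s = F XOR T = T
t4 = t2 XOR t1 = F XOR T = T
t6 = t3 XOR t4 = T XOR T = F

t2 = F, t4 = T, t6 = F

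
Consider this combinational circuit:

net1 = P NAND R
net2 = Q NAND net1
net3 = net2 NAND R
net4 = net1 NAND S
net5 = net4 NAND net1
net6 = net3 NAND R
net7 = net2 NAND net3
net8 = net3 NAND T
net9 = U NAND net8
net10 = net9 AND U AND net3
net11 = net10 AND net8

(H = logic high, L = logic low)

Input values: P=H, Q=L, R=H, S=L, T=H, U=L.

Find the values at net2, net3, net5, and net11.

net1 = P NAND R = H NAND H = L
net2 = Q NAND net1 = L NAND L = H
net3 = net2 NAND R = H NAND H = L
net4 = net1 NAND S = L NAND L = H
net5 = net4 NAND net1 = H NAND L = H
net8 = net3 NAND T = L NAND H = H
net9 = U NAND net8 = L NAND H = H
net10 = net9 AND U AND net3 = H AND L AND L = L
net11 = net10 AND net8 = L AND H = L

net2 = H, net3 = L, net5 = H, net11 = L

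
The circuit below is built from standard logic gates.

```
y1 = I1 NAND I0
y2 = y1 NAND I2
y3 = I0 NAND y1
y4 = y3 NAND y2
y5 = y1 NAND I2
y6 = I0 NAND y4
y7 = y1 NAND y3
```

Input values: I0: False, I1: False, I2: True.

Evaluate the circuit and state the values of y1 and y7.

y1 = I1 NAND I0 = False NAND False = True
y3 = I0 NAND y1 = False NAND True = True
y7 = y1 NAND y3 = True NAND True = False

y1 = True, y7 = False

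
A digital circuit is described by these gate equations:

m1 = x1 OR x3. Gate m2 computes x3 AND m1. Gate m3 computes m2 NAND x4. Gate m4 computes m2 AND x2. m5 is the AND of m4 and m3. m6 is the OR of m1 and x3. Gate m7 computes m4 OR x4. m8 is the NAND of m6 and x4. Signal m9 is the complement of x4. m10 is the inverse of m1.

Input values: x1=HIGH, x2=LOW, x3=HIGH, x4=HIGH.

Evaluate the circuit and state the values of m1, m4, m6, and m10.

m1 = x1 OR x3 = HIGH OR HIGH = HIGH
m2 = x3 AND m1 = HIGH AND HIGH = HIGH
m4 = m2 AND x2 = HIGH AND LOW = LOW
m6 = m1 OR x3 = HIGH OR HIGH = HIGH
m10 = NOT m1 = NOT HIGH = LOW

m1 = HIGH; m4 = LOW; m6 = HIGH; m10 = LOW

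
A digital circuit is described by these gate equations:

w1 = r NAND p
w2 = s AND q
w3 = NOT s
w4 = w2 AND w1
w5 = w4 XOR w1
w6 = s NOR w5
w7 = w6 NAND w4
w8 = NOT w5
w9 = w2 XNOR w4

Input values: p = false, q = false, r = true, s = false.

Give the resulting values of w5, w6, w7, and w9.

w5 = true; w6 = false; w7 = true; w9 = true

w1 = r NAND p = true NAND false = true
w2 = s AND q = false AND false = false
w4 = w2 AND w1 = false AND true = false
w5 = w4 XOR w1 = false XOR true = true
w6 = s NOR w5 = false NOR true = false
w7 = w6 NAND w4 = false NAND false = true
w9 = w2 XNOR w4 = false XNOR false = true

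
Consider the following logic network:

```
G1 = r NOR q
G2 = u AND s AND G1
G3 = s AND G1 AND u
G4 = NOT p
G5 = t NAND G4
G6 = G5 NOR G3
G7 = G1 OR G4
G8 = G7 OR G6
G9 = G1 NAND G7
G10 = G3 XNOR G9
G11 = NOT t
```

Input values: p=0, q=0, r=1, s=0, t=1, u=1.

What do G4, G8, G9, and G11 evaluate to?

G4 = 1  G8 = 1  G9 = 1  G11 = 0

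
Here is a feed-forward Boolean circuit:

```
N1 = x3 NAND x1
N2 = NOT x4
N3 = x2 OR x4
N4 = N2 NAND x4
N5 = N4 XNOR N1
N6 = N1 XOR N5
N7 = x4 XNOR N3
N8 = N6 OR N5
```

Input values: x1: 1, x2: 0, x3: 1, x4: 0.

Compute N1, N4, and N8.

N1 = 0, N4 = 1, N8 = 0

N1 = x3 NAND x1 = 1 NAND 1 = 0
N2 = NOT x4 = NOT 0 = 1
N4 = N2 NAND x4 = 1 NAND 0 = 1
N5 = N4 XNOR N1 = 1 XNOR 0 = 0
N6 = N1 XOR N5 = 0 XOR 0 = 0
N8 = N6 OR N5 = 0 OR 0 = 0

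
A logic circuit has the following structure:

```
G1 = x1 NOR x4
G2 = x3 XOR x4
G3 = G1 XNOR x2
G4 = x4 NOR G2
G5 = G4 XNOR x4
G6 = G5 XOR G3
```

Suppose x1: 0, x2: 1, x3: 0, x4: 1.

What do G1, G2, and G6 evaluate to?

G1 = 0, G2 = 1, G6 = 0

G1 = x1 NOR x4 = 0 NOR 1 = 0
G2 = x3 XOR x4 = 0 XOR 1 = 1
G3 = G1 XNOR x2 = 0 XNOR 1 = 0
G4 = x4 NOR G2 = 1 NOR 1 = 0
G5 = G4 XNOR x4 = 0 XNOR 1 = 0
G6 = G5 XOR G3 = 0 XOR 0 = 0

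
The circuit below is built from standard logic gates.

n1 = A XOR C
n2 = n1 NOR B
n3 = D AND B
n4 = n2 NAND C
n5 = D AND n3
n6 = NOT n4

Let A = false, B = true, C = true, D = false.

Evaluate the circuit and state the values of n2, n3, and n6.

n1 = A XOR C = false XOR true = true
n2 = n1 NOR B = true NOR true = false
n3 = D AND B = false AND true = false
n4 = n2 NAND C = false NAND true = true
n6 = NOT n4 = NOT true = false

n2 = false, n3 = false, n6 = false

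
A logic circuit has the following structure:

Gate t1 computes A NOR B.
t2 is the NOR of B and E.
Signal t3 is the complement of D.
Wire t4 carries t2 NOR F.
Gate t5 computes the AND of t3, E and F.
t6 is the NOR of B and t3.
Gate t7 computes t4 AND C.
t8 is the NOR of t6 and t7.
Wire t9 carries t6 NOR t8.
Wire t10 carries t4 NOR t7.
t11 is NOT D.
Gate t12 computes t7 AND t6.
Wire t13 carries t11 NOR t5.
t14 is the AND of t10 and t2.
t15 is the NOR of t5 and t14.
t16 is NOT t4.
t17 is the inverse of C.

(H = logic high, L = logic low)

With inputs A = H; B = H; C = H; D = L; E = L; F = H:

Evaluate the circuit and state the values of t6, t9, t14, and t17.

t6 = L  t9 = L  t14 = L  t17 = L

t2 = B NOR E = H NOR L = L
t3 = NOT D = NOT L = H
t4 = t2 NOR F = L NOR H = L
t6 = B NOR t3 = H NOR H = L
t7 = t4 AND C = L AND H = L
t8 = t6 NOR t7 = L NOR L = H
t9 = t6 NOR t8 = L NOR H = L
t10 = t4 NOR t7 = L NOR L = H
t14 = t10 AND t2 = H AND L = L
t17 = NOT C = NOT H = L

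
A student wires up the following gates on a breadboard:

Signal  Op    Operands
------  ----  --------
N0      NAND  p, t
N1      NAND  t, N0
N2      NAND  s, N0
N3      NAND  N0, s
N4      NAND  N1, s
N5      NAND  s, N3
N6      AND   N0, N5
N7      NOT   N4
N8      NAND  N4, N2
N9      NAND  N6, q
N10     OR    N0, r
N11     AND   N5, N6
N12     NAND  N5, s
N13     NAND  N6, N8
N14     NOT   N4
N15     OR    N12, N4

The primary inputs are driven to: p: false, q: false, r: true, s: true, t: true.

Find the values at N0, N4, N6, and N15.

N0 = true; N4 = true; N6 = true; N15 = true

N0 = p NAND t = false NAND true = true
N1 = t NAND N0 = true NAND true = false
N3 = N0 NAND s = true NAND true = false
N4 = N1 NAND s = false NAND true = true
N5 = s NAND N3 = true NAND false = true
N6 = N0 AND N5 = true AND true = true
N12 = N5 NAND s = true NAND true = false
N15 = N12 OR N4 = false OR true = true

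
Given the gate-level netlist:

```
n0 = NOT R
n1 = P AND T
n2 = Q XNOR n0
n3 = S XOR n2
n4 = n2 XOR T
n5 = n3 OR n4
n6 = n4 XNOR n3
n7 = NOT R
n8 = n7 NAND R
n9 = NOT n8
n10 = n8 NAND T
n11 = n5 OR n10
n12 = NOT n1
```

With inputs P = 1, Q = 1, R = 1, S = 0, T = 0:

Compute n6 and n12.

n6 = 1, n12 = 1

n0 = NOT R = NOT 1 = 0
n1 = P AND T = 1 AND 0 = 0
n2 = Q XNOR n0 = 1 XNOR 0 = 0
n3 = S XOR n2 = 0 XOR 0 = 0
n4 = n2 XOR T = 0 XOR 0 = 0
n6 = n4 XNOR n3 = 0 XNOR 0 = 1
n12 = NOT n1 = NOT 0 = 1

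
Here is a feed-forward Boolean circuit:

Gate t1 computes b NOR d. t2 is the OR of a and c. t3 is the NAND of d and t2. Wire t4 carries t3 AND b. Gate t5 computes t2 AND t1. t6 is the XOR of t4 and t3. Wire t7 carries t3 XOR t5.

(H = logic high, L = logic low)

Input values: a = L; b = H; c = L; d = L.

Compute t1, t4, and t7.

t1 = L, t4 = H, t7 = H

t1 = b NOR d = H NOR L = L
t2 = a OR c = L OR L = L
t3 = d NAND t2 = L NAND L = H
t4 = t3 AND b = H AND H = H
t5 = t2 AND t1 = L AND L = L
t7 = t3 XOR t5 = H XOR L = H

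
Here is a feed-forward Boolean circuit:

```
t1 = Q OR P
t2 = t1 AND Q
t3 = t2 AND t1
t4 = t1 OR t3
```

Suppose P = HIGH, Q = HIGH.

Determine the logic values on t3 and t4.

t3 = HIGH, t4 = HIGH

t1 = Q OR P = HIGH OR HIGH = HIGH
t2 = t1 AND Q = HIGH AND HIGH = HIGH
t3 = t2 AND t1 = HIGH AND HIGH = HIGH
t4 = t1 OR t3 = HIGH OR HIGH = HIGH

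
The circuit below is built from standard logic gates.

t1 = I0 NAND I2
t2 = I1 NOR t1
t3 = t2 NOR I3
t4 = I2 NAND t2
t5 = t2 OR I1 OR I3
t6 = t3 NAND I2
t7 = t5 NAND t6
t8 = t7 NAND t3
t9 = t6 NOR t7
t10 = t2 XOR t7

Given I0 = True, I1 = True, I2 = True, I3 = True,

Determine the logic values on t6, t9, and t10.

t6 = True, t9 = False, t10 = False

t1 = I0 NAND I2 = True NAND True = False
t2 = I1 NOR t1 = True NOR False = False
t3 = t2 NOR I3 = False NOR True = False
t5 = t2 OR I1 OR I3 = False OR True OR True = True
t6 = t3 NAND I2 = False NAND True = True
t7 = t5 NAND t6 = True NAND True = False
t9 = t6 NOR t7 = True NOR False = False
t10 = t2 XOR t7 = False XOR False = False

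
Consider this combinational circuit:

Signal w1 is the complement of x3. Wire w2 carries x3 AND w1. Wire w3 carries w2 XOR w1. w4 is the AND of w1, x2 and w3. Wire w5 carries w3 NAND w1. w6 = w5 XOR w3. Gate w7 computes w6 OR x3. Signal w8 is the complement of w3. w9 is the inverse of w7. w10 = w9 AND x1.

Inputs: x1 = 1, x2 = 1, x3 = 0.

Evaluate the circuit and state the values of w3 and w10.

w1 = NOT x3 = NOT 0 = 1
w2 = x3 AND w1 = 0 AND 1 = 0
w3 = w2 XOR w1 = 0 XOR 1 = 1
w5 = w3 NAND w1 = 1 NAND 1 = 0
w6 = w5 XOR w3 = 0 XOR 1 = 1
w7 = w6 OR x3 = 1 OR 0 = 1
w9 = NOT w7 = NOT 1 = 0
w10 = w9 AND x1 = 0 AND 1 = 0

w3 = 1; w10 = 0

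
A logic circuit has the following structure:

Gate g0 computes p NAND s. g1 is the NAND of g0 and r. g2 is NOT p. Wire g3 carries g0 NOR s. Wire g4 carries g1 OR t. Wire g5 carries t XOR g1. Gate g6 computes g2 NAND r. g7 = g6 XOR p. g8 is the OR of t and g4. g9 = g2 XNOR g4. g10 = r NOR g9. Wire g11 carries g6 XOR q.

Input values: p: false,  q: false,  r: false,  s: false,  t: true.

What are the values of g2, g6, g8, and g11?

g2 = true, g6 = true, g8 = true, g11 = true

g0 = p NAND s = false NAND false = true
g1 = g0 NAND r = true NAND false = true
g2 = NOT p = NOT false = true
g4 = g1 OR t = true OR true = true
g6 = g2 NAND r = true NAND false = true
g8 = t OR g4 = true OR true = true
g11 = g6 XOR q = true XOR false = true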